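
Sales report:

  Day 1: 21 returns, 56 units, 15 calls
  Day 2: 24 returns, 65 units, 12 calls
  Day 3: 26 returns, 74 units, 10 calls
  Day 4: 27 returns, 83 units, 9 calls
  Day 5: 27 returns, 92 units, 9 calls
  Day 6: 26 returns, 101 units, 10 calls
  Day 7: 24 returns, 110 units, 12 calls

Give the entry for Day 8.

21 returns, 119 units, 15 calls

Returns — differences are 3, 2, 1, … (decreasing by 1 each time): 21, 24, 26, 27, 27, 26, 24 → 21.
Units: +9 each step; 56, 65, 74, 83, 92, 101, 110 → 119.
For the calls, together with the returns always sums to 36: 15, 12, 10, 9, 9, 10, 12 → 15.
So the next line is 21 returns, 119 units, 15 calls.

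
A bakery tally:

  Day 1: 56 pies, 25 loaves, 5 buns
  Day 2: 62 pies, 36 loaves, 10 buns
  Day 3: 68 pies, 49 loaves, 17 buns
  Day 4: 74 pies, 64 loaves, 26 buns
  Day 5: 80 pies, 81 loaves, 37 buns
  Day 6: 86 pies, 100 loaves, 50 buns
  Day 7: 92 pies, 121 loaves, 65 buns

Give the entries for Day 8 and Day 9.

98 pies, 144 loaves, 82 buns; 104 pies, 169 loaves, 101 buns

Pies: +6 each step; 56, 62, 68, 74, 80, 86, 92 → 98 → 104.
For the loaves, perfect squares: 5², 6², 7², …: 25, 36, 49, 64, 81, 100, 121 → 144 → 169.
Buns: differences are 5, 7, 9, … (increasing by 2 each time), so 5, 10, 17, 26, 37, 50, 65 → 82 → 101.
Putting the parts together: 98 pies, 144 loaves, 82 buns and then 104 pies, 169 loaves, 101 buns.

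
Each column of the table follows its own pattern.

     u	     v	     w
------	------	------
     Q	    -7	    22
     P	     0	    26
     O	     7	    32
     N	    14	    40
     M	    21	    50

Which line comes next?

Column u goes Q, P, O, N, M → L (letters move back 1 place in the alphabet).
Column v goes -7, 0, 7, 14, 21 → 28 (+7 each step).
Column w: differences are 4, 6, 8, … (increasing by 2 each time); 22, 26, 32, 40, 50 → 62.
Putting it together: L  28  62.

L  28  62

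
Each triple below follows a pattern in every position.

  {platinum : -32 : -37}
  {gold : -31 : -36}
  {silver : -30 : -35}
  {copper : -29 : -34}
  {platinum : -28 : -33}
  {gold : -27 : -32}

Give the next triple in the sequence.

For the metal, repeats platinum → gold → silver → copper: platinum, gold, silver, copper, platinum, gold → silver.
Second part: -32, -31, -30, -29, -28, -27 → -26 (+1 each step).
Third part: always 5 less than the second part, so -37, -36, -35, -34, -33, -32 → -31.
So the next triple is {silver : -26 : -31}.

{silver : -26 : -31}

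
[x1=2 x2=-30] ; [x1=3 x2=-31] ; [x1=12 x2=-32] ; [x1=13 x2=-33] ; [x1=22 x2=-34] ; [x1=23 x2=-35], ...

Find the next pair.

[x1=32 x2=-36]

X1: alternating steps +1, +9, +1, +9, …, so 2, 3, 12, 13, 22, 23 → 32.
X2 goes -30, -31, -32, -33, -34, -35 → -36 (−1 each step).
So the next pair is [x1=32 x2=-36].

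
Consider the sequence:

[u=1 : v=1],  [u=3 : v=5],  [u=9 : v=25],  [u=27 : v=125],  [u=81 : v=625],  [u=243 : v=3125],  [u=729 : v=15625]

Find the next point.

[u=2187 : v=78125]

U goes 1, 3, 9, 27, 81, 243, 729 → 2187 (×3 each step).
V goes 1, 5, 25, 125, 625, 3125, 15625 → 78125 (×5 each step).
Putting it together: [u=2187 : v=78125].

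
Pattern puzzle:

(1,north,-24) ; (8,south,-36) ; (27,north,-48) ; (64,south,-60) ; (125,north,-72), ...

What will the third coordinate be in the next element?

-84

First coordinate — perfect cubes: 1³, 2³, 3³, …: 1, 8, 27, 64, 125 → 216.
Direction: north, south, north, south, north → south (alternates north ↔ south).
Third coordinate: −12 each step, so -24, -36, -48, -60, -72 → -84.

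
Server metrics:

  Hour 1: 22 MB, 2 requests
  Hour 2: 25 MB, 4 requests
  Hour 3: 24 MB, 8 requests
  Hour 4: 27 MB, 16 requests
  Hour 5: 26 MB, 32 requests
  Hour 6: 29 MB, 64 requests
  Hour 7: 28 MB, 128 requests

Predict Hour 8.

31 MB, 256 requests

MB goes 22, 25, 24, 27, 26, 29, 28 → 31 (alternating steps +3, −1, +3, −1, …).
Requests: ×2 each step; 2, 4, 8, 16, 32, 64, 128 → 256.
So the next line is 31 MB, 256 requests.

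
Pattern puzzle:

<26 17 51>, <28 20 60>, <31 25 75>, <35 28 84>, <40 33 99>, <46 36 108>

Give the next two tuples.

First component: 26, 28, 31, 35, 40, 46 → 53 → 61 (differences are 2, 3, 4, … (increasing by 1 each time)).
Second component: alternating steps +3, +5, +3, +5, …, so 17, 20, 25, 28, 33, 36 → 41 → 44.
Third component: 51, 60, 75, 84, 99, 108 → 123 → 132 (always 3 × the second component).
So the next two tuples are <53 41 123> and <61 44 132>.

<53 41 123>, <61 44 132>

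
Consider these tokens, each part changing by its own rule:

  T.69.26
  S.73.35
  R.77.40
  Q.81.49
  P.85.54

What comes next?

O.89.63

Letter goes T, S, R, Q, P → O (letters move back 1 place in the alphabet).
Second component goes 69, 73, 77, 81, 85 → 89 (+4 each step).
Third component: 26, 35, 40, 49, 54 → 63 (alternating steps +9, +5, +9, +5, …).
Combining the parts gives O.89.63.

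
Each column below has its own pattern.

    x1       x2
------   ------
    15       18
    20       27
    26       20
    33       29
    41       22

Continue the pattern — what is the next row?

Column x1 — differences are 5, 6, 7, … (increasing by 1 each time): 15, 20, 26, 33, 41 → 50.
Column x2: 18, 27, 20, 29, 22 → 31 (alternating steps +9, −7, +9, −7, …).
Combining the parts gives 50  31.

50  31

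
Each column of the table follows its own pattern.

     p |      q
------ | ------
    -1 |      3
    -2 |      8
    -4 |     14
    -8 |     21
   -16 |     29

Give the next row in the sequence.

-32  38

Column p: -1, -2, -4, -8, -16 → -32 (×2 each step).
For the column q, differences are 5, 6, 7, … (increasing by 1 each time): 3, 8, 14, 21, 29 → 38.
So the next row is -32  38.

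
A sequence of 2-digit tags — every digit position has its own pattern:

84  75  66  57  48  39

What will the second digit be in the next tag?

0

Second digit goes 4, 5, 6, 7, 8, 9 → 0 (+1 each step, mod 10).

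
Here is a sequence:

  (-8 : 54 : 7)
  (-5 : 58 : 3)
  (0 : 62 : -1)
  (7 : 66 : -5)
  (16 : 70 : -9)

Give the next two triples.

First component: differences are 3, 5, 7, … (increasing by 2 each time); -8, -5, 0, 7, 16 → 27 → 40.
Second component: +4 each step, so 54, 58, 62, 66, 70 → 74 → 78.
Third component: together with the second component always sums to 61; 7, 3, -1, -5, -9 → -13 → -17.
So the next two triples are (27 : 74 : -13) and (40 : 78 : -17).

(27 : 74 : -13), (40 : 78 : -17)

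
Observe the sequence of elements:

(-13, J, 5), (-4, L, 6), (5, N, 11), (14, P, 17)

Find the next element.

First component: -13, -4, 5, 14 → 23 (+9 each step).
Letter — letters move forward 2 places in the alphabet: J, L, N, P → R.
Third component: each term is the sum of the two before it, so 5, 6, 11, 17 → 28.
So the next element is (23, R, 28).

(23, R, 28)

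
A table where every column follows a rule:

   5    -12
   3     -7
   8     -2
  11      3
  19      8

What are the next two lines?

30  13; 49  18

First component: each term is the sum of the two before it, so 5, 3, 8, 11, 19 → 30 → 49.
Second component: +5 each step; -12, -7, -2, 3, 8 → 13 → 18.
So the next two lines are 30  13 and 49  18.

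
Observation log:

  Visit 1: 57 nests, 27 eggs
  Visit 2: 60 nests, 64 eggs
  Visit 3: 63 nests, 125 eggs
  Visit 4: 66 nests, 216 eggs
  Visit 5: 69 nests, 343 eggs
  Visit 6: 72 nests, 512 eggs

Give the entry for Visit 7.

Nests — +3 each step: 57, 60, 63, 66, 69, 72 → 75.
Eggs: 27, 64, 125, 216, 343, 512 → 729 (perfect cubes: 3³, 4³, 5³, …).
Putting it together: 75 nests, 729 eggs.

75 nests, 729 eggs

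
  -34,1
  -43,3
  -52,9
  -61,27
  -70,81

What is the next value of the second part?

243

Second part goes 1, 3, 9, 27, 81 → 243 (×3 each step).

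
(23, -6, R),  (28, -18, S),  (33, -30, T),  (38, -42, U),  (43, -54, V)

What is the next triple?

(48, -66, W)

For the first slot, +5 each step: 23, 28, 33, 38, 43 → 48.
Second slot: −12 each step, so -6, -18, -30, -42, -54 → -66.
For the letter, letters move forward 1 place in the alphabet: R, S, T, U, V → W.
Combining the parts gives (48, -66, W).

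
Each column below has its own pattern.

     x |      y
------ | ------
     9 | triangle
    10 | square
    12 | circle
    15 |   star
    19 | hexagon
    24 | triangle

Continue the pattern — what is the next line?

30  square

Column x: 9, 10, 12, 15, 19, 24 → 30 (differences are 1, 2, 3, … (increasing by 1 each time)).
For the column y, repeats triangle → square → circle → star → hexagon: triangle, square, circle, star, hexagon, triangle → square.
Putting it together: 30  square.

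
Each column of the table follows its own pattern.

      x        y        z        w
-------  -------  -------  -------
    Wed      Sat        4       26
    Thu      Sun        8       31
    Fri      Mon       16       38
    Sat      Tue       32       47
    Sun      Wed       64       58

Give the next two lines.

Mon  Thu  128  71; Tue  Fri  256  86

Column x goes Wed, Thu, Fri, Sat, Sun → Mon → Tue (runs through the weekdays Mon→Sun).
Column y goes Sat, Sun, Mon, Tue, Wed → Thu → Fri (runs through the weekdays Mon→Sun).
Column z: ×2 each step; 4, 8, 16, 32, 64 → 128 → 256.
Column w: differences are 5, 7, 9, … (increasing by 2 each time); 26, 31, 38, 47, 58 → 71 → 86.
Putting the parts together: Mon  Thu  128  71 and then Tue  Fri  256  86.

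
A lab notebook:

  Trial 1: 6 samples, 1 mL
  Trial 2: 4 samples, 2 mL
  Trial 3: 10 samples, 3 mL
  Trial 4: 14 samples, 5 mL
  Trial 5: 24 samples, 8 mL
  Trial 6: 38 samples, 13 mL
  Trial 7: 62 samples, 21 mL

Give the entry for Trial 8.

100 samples, 34 mL

Samples: each term is the sum of the two before it, so 6, 4, 10, 14, 24, 38, 62 → 100.
ML: each term is the sum of the two before it, so 1, 2, 3, 5, 8, 13, 21 → 34.
Putting it together: 100 samples, 34 mL.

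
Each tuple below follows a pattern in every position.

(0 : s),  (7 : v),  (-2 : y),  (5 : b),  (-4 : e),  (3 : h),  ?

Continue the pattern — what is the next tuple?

First coordinate — alternating steps +7, −9, +7, −9, …: 0, 7, -2, 5, -4, 3 → -6.
Letter: letters move forward 3 places in the alphabet, wrapping Z→A, so s, v, y, b, e, h → k.
Combining the parts gives (-6 : k).

(-6 : k)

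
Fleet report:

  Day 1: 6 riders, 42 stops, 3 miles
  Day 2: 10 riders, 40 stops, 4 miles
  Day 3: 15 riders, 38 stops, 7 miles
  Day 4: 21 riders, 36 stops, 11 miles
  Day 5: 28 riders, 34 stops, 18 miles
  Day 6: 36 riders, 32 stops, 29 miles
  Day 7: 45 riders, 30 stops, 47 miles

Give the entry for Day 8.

55 riders, 28 stops, 76 miles

Riders — differences are 4, 5, 6, … (increasing by 1 each time): 6, 10, 15, 21, 28, 36, 45 → 55.
Stops goes 42, 40, 38, 36, 34, 32, 30 → 28 (−2 each step).
Miles — each term is the sum of the two before it: 3, 4, 7, 11, 18, 29, 47 → 76.
Putting it together: 55 riders, 28 stops, 76 miles.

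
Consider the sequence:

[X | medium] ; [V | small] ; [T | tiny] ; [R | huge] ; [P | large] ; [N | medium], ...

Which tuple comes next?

[L | small]

For the letter, letters move back 2 places in the alphabet: X, V, T, R, P, N → L.
Size: repeats medium → small → tiny → huge → large, so medium, small, tiny, huge, large, medium → small.
So the next tuple is [L | small].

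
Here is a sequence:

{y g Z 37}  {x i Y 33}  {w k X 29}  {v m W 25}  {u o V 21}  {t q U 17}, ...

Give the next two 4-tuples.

{s s T 13}, {r u S 9}

For the first letter, letters move back 1 place in the alphabet: y, x, w, v, u, t → s → r.
For the second letter, letters move forward 2 places in the alphabet: g, i, k, m, o, q → s → u.
Third letter: Z, Y, X, W, V, U → T → S (letters move back 1 place in the alphabet).
Fourth component — −4 each step: 37, 33, 29, 25, 21, 17 → 13 → 9.
Putting the parts together: {s s T 13} and then {r u S 9}.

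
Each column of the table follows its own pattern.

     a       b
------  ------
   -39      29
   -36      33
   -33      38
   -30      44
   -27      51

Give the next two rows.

-24  59; -21  68

Column a: +3 each step; -39, -36, -33, -30, -27 → -24 → -21.
Column b — differences are 4, 5, 6, … (increasing by 1 each time): 29, 33, 38, 44, 51 → 59 → 68.
So the next two rows are -24  59 and -21  68.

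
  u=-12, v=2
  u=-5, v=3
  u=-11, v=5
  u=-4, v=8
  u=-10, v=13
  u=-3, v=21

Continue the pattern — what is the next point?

u=-9, v=34

U — alternating steps +7, −6, +7, −6, …: -12, -5, -11, -4, -10, -3 → -9.
V: each term is the sum of the two before it; 2, 3, 5, 8, 13, 21 → 34.
Combining the parts gives u=-9, v=34.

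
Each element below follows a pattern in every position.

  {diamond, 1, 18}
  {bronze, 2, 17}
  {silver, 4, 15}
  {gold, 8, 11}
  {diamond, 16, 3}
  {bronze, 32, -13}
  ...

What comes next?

Rank: repeats diamond → bronze → silver → gold, so diamond, bronze, silver, gold, diamond, bronze → silver.
Second component: ×2 each step; 1, 2, 4, 8, 16, 32 → 64.
Third component — together with the second component always sums to 19: 18, 17, 15, 11, 3, -13 → -45.
So the next element is {silver, 64, -45}.

{silver, 64, -45}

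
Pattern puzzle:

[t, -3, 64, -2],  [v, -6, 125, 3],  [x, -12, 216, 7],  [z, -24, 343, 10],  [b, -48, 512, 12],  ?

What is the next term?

Letter: letters move forward 2 places in the alphabet, wrapping Z→A, so t, v, x, z, b → d.
Second coordinate: ×2 each step; -3, -6, -12, -24, -48 → -96.
Third coordinate: 64, 125, 216, 343, 512 → 729 (perfect cubes: 4³, 5³, 6³, …).
Fourth coordinate: -2, 3, 7, 10, 12 → 13 (differences are 5, 4, 3, … (decreasing by 1 each time)).
Putting it together: [d, -96, 729, 13].

[d, -96, 729, 13]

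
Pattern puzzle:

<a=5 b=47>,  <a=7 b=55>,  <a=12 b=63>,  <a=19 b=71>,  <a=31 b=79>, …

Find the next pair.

A: each term is the sum of the two before it; 5, 7, 12, 19, 31 → 50.
B: +8 each step; 47, 55, 63, 71, 79 → 87.
Putting it together: <a=50 b=87>.

<a=50 b=87>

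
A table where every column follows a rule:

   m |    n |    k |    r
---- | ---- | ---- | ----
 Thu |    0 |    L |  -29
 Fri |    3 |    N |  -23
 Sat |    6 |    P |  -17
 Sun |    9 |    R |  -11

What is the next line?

Column m: runs through the weekdays Mon→Sun, so Thu, Fri, Sat, Sun → Mon.
Column n goes 0, 3, 6, 9 → 12 (+3 each step).
Column k goes L, N, P, R → T (letters move forward 2 places in the alphabet).
Column r — +6 each step: -29, -23, -17, -11 → -5.
Putting it together: Mon  12  T  -5.

Mon  12  T  -5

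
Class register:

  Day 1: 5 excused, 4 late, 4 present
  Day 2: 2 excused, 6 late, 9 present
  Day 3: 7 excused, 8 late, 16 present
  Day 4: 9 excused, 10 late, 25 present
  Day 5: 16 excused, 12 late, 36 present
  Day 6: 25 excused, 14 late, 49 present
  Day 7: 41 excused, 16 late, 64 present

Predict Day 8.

66 excused, 18 late, 81 present

Excused goes 5, 2, 7, 9, 16, 25, 41 → 66 (each term is the sum of the two before it).
For the late, +2 each step: 4, 6, 8, 10, 12, 14, 16 → 18.
Present — perfect squares: 2², 3², 4², …: 4, 9, 16, 25, 36, 49, 64 → 81.
Putting it together: 66 excused, 18 late, 81 present.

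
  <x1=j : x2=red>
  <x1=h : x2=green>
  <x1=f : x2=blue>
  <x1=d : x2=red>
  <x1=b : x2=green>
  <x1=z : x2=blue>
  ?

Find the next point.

X1: letters move back 2 places in the alphabet, wrapping A→Z, so j, h, f, d, b, z → x.
X2: red, green, blue, red, green, blue → red (repeats red → green → blue).
So the next point is <x1=x : x2=red>.

<x1=x : x2=red>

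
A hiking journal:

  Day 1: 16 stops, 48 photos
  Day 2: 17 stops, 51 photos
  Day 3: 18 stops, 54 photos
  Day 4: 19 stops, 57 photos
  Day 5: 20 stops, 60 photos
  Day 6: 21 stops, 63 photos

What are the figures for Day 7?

22 stops, 66 photos

Stops: +1 each step, so 16, 17, 18, 19, 20, 21 → 22.
Photos: 48, 51, 54, 57, 60, 63 → 66 (always 3 × the stops).
So the next row is 22 stops, 66 photos.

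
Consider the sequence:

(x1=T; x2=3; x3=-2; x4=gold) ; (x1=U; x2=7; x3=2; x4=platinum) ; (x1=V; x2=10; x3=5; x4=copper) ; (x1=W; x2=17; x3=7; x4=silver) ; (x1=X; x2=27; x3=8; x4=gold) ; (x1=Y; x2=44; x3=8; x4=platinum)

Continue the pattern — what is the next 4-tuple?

(x1=Z; x2=71; x3=7; x4=copper)

X1: letters move forward 1 place in the alphabet, so T, U, V, W, X, Y → Z.
X2 — each term is the sum of the two before it: 3, 7, 10, 17, 27, 44 → 71.
X3 — differences are 4, 3, 2, … (decreasing by 1 each time): -2, 2, 5, 7, 8, 8 → 7.
For the x4, repeats gold → platinum → copper → silver: gold, platinum, copper, silver, gold, platinum → copper.
Combining the parts gives (x1=Z; x2=71; x3=7; x4=copper).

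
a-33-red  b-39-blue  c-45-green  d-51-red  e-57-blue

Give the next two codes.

f-63-green, g-69-red

Letter: letters move forward 1 place in the alphabet, so a, b, c, d, e → f → g.
Second component: +6 each step, so 33, 39, 45, 51, 57 → 63 → 69.
Colour: red, blue, green, red, blue → green → red (repeats red → blue → green).
So the next two codes are f-63-green and g-69-red.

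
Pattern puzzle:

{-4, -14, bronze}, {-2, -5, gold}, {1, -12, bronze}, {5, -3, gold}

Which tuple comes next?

First value goes -4, -2, 1, 5 → 10 (differences are 2, 3, 4, … (increasing by 1 each time)).
Second value: alternating steps +9, −7, +9, −7, …; -14, -5, -12, -3 → -10.
Rank — alternates bronze ↔ gold: bronze, gold, bronze, gold → bronze.
Combining the parts gives {10, -10, bronze}.

{10, -10, bronze}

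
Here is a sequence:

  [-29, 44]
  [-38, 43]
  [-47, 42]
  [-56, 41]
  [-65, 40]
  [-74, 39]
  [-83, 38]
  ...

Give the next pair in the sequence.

[-92, 37]

First value — −9 each step: -29, -38, -47, -56, -65, -74, -83 → -92.
Second value — −1 each step: 44, 43, 42, 41, 40, 39, 38 → 37.
So the next pair is [-92, 37].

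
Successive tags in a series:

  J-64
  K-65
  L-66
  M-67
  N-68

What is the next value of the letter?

O

Letter: letters move forward 1 place in the alphabet; J, K, L, M, N → O.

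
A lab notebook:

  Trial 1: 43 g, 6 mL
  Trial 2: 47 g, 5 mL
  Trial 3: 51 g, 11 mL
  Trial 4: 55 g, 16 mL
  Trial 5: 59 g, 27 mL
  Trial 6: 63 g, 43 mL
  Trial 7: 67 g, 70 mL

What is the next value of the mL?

113

G: 43, 47, 51, 55, 59, 63, 67 → 71 (+4 each step).
ML: each term is the sum of the two before it, so 6, 5, 11, 16, 27, 43, 70 → 113.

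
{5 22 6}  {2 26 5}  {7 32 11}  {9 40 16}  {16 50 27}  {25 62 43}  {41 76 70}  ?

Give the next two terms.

{66 92 113}, {107 110 183}

First component: each term is the sum of the two before it; 5, 2, 7, 9, 16, 25, 41 → 66 → 107.
Second component: 22, 26, 32, 40, 50, 62, 76 → 92 → 110 (differences are 4, 6, 8, … (increasing by 2 each time)).
Third component: 6, 5, 11, 16, 27, 43, 70 → 113 → 183 (each term is the sum of the two before it).
So the next two terms are {66 92 113} and {107 110 183}.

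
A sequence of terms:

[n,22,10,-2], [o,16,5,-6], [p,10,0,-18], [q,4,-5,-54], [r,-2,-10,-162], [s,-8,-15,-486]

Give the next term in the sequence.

[t,-14,-20,-1458]

Letter: letters move forward 1 place in the alphabet, so n, o, p, q, r, s → t.
Second entry: −6 each step; 22, 16, 10, 4, -2, -8 → -14.
Third entry: −5 each step; 10, 5, 0, -5, -10, -15 → -20.
For the fourth entry, ×3 each step: -2, -6, -18, -54, -162, -486 → -1458.
Combining the parts gives [t,-14,-20,-1458].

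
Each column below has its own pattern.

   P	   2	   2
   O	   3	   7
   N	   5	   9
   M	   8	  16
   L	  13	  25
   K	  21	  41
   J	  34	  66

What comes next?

Letter: P, O, N, M, L, K, J → I (letters move back 1 place in the alphabet).
Second component: each term is the sum of the two before it, so 2, 3, 5, 8, 13, 21, 34 → 55.
Third component — each term is the sum of the two before it: 2, 7, 9, 16, 25, 41, 66 → 107.
Putting it together: I  55  107.

I  55  107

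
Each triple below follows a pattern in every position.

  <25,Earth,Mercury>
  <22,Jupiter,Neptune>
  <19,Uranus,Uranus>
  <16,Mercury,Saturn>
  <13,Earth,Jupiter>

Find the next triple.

First slot — −3 each step: 25, 22, 19, 16, 13 → 10.
For the first planet, repeats Earth → Jupiter → Uranus → Mercury: Earth, Jupiter, Uranus, Mercury, Earth → Jupiter.
Second planet: runs backward through the planets Mercury→Neptune; Mercury, Neptune, Uranus, Saturn, Jupiter → Mars.
So the next triple is <10,Jupiter,Mars>.

<10,Jupiter,Mars>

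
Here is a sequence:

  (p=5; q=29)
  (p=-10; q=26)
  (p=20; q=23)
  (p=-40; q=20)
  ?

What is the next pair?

(p=80; q=17)

P — ×(-2) each step: 5, -10, 20, -40 → 80.
Q goes 29, 26, 23, 20 → 17 (−3 each step).
Combining the parts gives (p=80; q=17).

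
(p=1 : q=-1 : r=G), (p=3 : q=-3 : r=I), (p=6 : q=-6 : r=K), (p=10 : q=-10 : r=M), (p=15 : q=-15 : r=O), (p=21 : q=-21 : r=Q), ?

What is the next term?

(p=28 : q=-28 : r=S)

For the p, differences are 2, 3, 4, … (increasing by 1 each time): 1, 3, 6, 10, 15, 21 → 28.
Q: -1, -3, -6, -10, -15, -21 → -28 (always the negative of the p).
For the r, letters move forward 2 places in the alphabet: G, I, K, M, O, Q → S.
Putting it together: (p=28 : q=-28 : r=S).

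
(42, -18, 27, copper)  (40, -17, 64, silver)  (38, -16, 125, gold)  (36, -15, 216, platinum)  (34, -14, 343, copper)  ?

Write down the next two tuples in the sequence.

First coordinate: −2 each step, so 42, 40, 38, 36, 34 → 32 → 30.
Second coordinate: -18, -17, -16, -15, -14 → -13 → -12 (+1 each step).
Third coordinate: perfect cubes: 3³, 4³, 5³, …, so 27, 64, 125, 216, 343 → 512 → 729.
Metal: copper, silver, gold, platinum, copper → silver → gold (repeats copper → silver → gold → platinum).
So the next two tuples are (32, -13, 512, silver) and (30, -12, 729, gold).

(32, -13, 512, silver), (30, -12, 729, gold)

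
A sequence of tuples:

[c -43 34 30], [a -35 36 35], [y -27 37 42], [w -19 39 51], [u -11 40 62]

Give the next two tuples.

Letter — letters move back 2 places in the alphabet, wrapping A→Z: c, a, y, w, u → s → q.
For the second part, +8 each step: -43, -35, -27, -19, -11 → -3 → 5.
Third part: alternating steps +2, +1, +2, +1, …; 34, 36, 37, 39, 40 → 42 → 43.
Fourth part: differences are 5, 7, 9, … (increasing by 2 each time); 30, 35, 42, 51, 62 → 75 → 90.
Putting the parts together: [s -3 42 75] and then [q 5 43 90].

[s -3 42 75], [q 5 43 90]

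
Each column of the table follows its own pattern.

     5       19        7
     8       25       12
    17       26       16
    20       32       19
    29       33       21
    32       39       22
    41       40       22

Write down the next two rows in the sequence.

First component — alternating steps +3, +9, +3, +9, …: 5, 8, 17, 20, 29, 32, 41 → 44 → 53.
For the second component, alternating steps +6, +1, +6, +1, …: 19, 25, 26, 32, 33, 39, 40 → 46 → 47.
For the third component, differences are 5, 4, 3, … (decreasing by 1 each time): 7, 12, 16, 19, 21, 22, 22 → 21 → 19.
Putting the parts together: 44  46  21 and then 53  47  19.

44  46  21; 53  47  19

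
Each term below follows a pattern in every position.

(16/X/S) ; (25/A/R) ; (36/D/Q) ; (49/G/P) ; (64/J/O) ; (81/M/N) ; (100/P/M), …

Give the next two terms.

(121/S/L), (144/V/K)

First component — perfect squares: 4², 5², 6², …: 16, 25, 36, 49, 64, 81, 100 → 121 → 144.
First letter: letters move forward 3 places in the alphabet, wrapping Z→A; X, A, D, G, J, M, P → S → V.
Second letter — letters move back 1 place in the alphabet: S, R, Q, P, O, N, M → L → K.
Putting the parts together: (121/S/L) and then (144/V/K).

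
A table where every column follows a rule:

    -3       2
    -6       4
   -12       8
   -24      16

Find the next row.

-48  32

First component goes -3, -6, -12, -24 → -48 (×2 each step).
Second component: 2, 4, 8, 16 → 32 (×2 each step).
So the next row is -48  32.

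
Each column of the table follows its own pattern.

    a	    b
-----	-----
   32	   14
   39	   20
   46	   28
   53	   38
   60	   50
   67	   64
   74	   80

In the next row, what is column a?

81

Column a: 32, 39, 46, 53, 60, 67, 74 → 81 (+7 each step).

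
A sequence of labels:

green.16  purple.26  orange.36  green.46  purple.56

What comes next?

orange.66

Colour: repeats green → purple → orange, so green, purple, orange, green, purple → orange.
Second component goes 16, 26, 36, 46, 56 → 66 (+10 each step).
So the next label is orange.66.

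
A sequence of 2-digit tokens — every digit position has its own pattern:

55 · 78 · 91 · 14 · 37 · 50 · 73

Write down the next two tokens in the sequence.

96 then 19

First digit — +2 each step, mod 10: 5, 7, 9, 1, 3, 5, 7 → 9 → 1.
Second digit — +3 each step, mod 10: 5, 8, 1, 4, 7, 0, 3 → 6 → 9.
So the next two tokens are 96 and 19.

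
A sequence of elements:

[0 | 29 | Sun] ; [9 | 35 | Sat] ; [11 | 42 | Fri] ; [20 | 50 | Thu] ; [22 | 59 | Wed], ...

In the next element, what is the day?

Tue

Day — runs backward through the weekdays Mon→Sun: Sun, Sat, Fri, Thu, Wed → Tue.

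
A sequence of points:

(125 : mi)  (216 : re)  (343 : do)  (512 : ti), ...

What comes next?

(729 : la)

First entry: perfect cubes: 5³, 6³, 7³, …, so 125, 216, 343, 512 → 729.
Note goes mi, re, do, ti → la (runs backward through the solfège scale do→ti).
So the next point is (729 : la).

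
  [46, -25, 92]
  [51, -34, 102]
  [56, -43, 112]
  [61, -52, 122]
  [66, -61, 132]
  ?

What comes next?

First coordinate — +5 each step: 46, 51, 56, 61, 66 → 71.
Second coordinate: -25, -34, -43, -52, -61 → -70 (−9 each step).
Third coordinate: 92, 102, 112, 122, 132 → 142 (always 2 × the first coordinate).
So the next element is [71, -70, 142].

[71, -70, 142]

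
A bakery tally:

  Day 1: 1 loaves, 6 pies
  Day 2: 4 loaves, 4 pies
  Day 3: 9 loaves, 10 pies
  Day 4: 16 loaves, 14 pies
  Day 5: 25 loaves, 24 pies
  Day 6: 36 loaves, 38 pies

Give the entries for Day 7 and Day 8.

49 loaves, 62 pies; 64 loaves, 100 pies

Loaves — perfect squares: 1², 2², 3², …: 1, 4, 9, 16, 25, 36 → 49 → 64.
Pies — each term is the sum of the two before it: 6, 4, 10, 14, 24, 38 → 62 → 100.
Putting the parts together: 49 loaves, 62 pies and then 64 loaves, 100 pies.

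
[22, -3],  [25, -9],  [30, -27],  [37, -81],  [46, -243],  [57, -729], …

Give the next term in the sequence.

[70, -2187]

First component — differences are 3, 5, 7, … (increasing by 2 each time): 22, 25, 30, 37, 46, 57 → 70.
Second component: ×3 each step; -3, -9, -27, -81, -243, -729 → -2187.
So the next term is [70, -2187].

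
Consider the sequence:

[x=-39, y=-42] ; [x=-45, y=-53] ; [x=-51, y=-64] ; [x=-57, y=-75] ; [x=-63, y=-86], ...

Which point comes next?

For the x, −6 each step: -39, -45, -51, -57, -63 → -69.
Y goes -42, -53, -64, -75, -86 → -97 (−11 each step).
Combining the parts gives [x=-69, y=-97].

[x=-69, y=-97]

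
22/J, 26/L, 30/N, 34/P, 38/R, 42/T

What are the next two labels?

46/V then 50/X

First component: 22, 26, 30, 34, 38, 42 → 46 → 50 (+4 each step).
Letter — letters move forward 2 places in the alphabet: J, L, N, P, R, T → V → X.
So the next two labels are 46/V and 50/X.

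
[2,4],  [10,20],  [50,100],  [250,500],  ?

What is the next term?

[1250,2500]

First component: 2, 10, 50, 250 → 1250 (×5 each step).
Second component — always 2 × the first component: 4, 20, 100, 500 → 2500.
Combining the parts gives [1250,2500].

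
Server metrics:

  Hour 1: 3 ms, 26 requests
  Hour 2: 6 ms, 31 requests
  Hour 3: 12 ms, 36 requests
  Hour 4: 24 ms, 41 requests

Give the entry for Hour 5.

Ms: 3, 6, 12, 24 → 48 (×2 each step).
Requests — +5 each step: 26, 31, 36, 41 → 46.
Putting it together: 48 ms, 46 requests.

48 ms, 46 requests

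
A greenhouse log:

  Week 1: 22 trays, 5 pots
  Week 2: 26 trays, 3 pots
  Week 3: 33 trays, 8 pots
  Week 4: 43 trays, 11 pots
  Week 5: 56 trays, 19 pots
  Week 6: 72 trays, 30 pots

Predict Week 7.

91 trays, 49 pots

Trays goes 22, 26, 33, 43, 56, 72 → 91 (differences are 4, 7, 10, … (increasing by 3 each time)).
Pots: 5, 3, 8, 11, 19, 30 → 49 (each term is the sum of the two before it).
So the next row is 91 trays, 49 pots.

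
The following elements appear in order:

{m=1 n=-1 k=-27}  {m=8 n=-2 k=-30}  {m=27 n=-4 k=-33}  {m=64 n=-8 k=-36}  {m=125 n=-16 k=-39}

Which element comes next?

{m=216 n=-32 k=-42}

M: perfect cubes: 1³, 2³, 3³, …; 1, 8, 27, 64, 125 → 216.
N: ×2 each step; -1, -2, -4, -8, -16 → -32.
K: −3 each step; -27, -30, -33, -36, -39 → -42.
So the next element is {m=216 n=-32 k=-42}.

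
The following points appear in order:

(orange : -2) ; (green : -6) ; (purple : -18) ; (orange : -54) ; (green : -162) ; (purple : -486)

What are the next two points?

(orange : -1458), (green : -4374)

Colour goes orange, green, purple, orange, green, purple → orange → green (repeats orange → green → purple).
Second entry — ×3 each step: -2, -6, -18, -54, -162, -486 → -1458 → -4374.
Putting the parts together: (orange : -1458) and then (green : -4374).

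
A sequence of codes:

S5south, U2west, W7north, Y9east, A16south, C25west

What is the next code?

E41north

Letter goes S, U, W, Y, A, C → E (letters move forward 2 places in the alphabet, wrapping Z→A).
Second component: 5, 2, 7, 9, 16, 25 → 41 (each term is the sum of the two before it).
Direction: south, west, north, east, south, west → north (repeats south → west → north → east).
So the next code is E41north.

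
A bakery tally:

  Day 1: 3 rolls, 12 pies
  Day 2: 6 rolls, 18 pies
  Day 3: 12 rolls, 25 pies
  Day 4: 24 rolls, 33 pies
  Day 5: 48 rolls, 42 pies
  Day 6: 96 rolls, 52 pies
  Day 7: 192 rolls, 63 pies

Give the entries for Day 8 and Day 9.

Rolls goes 3, 6, 12, 24, 48, 96, 192 → 384 → 768 (×2 each step).
For the pies, differences are 6, 7, 8, … (increasing by 1 each time): 12, 18, 25, 33, 42, 52, 63 → 75 → 88.
Putting the parts together: 384 rolls, 75 pies and then 768 rolls, 88 pies.

384 rolls, 75 pies; 768 rolls, 88 pies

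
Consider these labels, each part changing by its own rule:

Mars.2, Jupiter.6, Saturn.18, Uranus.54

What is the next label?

Planet — runs through the planets Mercury→Neptune: Mars, Jupiter, Saturn, Uranus → Neptune.
Second component goes 2, 6, 18, 54 → 162 (×3 each step).
Combining the parts gives Neptune.162.

Neptune.162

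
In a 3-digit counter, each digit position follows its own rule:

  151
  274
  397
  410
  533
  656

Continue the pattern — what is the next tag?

First digit: 1, 2, 3, 4, 5, 6 → 7 (+1 each step, mod 10).
Second digit: +2 each step, mod 10, so 5, 7, 9, 1, 3, 5 → 7.
Third digit: 1, 4, 7, 0, 3, 6 → 9 (+3 each step, mod 10).
So the next tag is 779.

779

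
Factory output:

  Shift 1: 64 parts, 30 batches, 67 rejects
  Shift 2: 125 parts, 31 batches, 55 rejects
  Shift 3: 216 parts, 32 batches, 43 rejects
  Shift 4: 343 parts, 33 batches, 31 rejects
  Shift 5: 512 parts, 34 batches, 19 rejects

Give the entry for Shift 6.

Parts: perfect cubes: 4³, 5³, 6³, …, so 64, 125, 216, 343, 512 → 729.
Batches: 30, 31, 32, 33, 34 → 35 (+1 each step).
Rejects: −12 each step, so 67, 55, 43, 31, 19 → 7.
Putting it together: 729 parts, 35 batches, 7 rejects.

729 parts, 35 batches, 7 rejects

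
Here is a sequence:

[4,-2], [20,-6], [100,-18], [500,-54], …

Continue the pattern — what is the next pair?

[2500,-162]

First value goes 4, 20, 100, 500 → 2500 (×5 each step).
Second value: ×3 each step, so -2, -6, -18, -54 → -162.
Combining the parts gives [2500,-162].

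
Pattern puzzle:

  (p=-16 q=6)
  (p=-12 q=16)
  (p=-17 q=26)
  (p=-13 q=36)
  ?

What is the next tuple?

P: -16, -12, -17, -13 → -18 (alternating steps +4, −5, +4, −5, …).
Q: +10 each step; 6, 16, 26, 36 → 46.
So the next tuple is (p=-18 q=46).

(p=-18 q=46)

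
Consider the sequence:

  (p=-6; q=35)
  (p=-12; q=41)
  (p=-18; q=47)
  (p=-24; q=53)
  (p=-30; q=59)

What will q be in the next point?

65

P: −6 each step, so -6, -12, -18, -24, -30 → -36.
Q: together with the p always sums to 29; 35, 41, 47, 53, 59 → 65.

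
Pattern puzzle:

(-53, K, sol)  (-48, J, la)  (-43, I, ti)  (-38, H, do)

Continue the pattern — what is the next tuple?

(-33, G, re)

First coordinate: -53, -48, -43, -38 → -33 (+5 each step).
Letter — letters move back 1 place in the alphabet: K, J, I, H → G.
Note: sol, la, ti, do → re (runs through the solfège scale do→ti).
Putting it together: (-33, G, re).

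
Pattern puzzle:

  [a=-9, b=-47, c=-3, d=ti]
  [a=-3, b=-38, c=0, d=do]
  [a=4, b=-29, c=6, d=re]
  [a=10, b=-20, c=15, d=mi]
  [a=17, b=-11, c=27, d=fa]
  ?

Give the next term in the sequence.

A: alternating steps +6, +7, +6, +7, …; -9, -3, 4, 10, 17 → 23.
B goes -47, -38, -29, -20, -11 → -2 (+9 each step).
C goes -3, 0, 6, 15, 27 → 42 (differences are 3, 6, 9, … (increasing by 3 each time)).
D: runs through the solfège scale do→ti, so ti, do, re, mi, fa → sol.
Combining the parts gives [a=23, b=-2, c=42, d=sol].

[a=23, b=-2, c=42, d=sol]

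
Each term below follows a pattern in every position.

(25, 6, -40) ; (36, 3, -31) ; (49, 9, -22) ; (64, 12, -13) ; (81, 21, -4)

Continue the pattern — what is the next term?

First value: perfect squares: 5², 6², 7², …, so 25, 36, 49, 64, 81 → 100.
Second value — each term is the sum of the two before it: 6, 3, 9, 12, 21 → 33.
Third value — +9 each step: -40, -31, -22, -13, -4 → 5.
Combining the parts gives (100, 33, 5).

(100, 33, 5)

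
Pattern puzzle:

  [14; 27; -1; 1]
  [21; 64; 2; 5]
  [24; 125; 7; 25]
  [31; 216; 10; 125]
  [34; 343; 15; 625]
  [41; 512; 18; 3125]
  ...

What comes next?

First component: alternating steps +7, +3, +7, +3, …; 14, 21, 24, 31, 34, 41 → 44.
Second component: 27, 64, 125, 216, 343, 512 → 729 (perfect cubes: 3³, 4³, 5³, …).
Third component: -1, 2, 7, 10, 15, 18 → 23 (alternating steps +3, +5, +3, +5, …).
Fourth component goes 1, 5, 25, 125, 625, 3125 → 15625 (×5 each step).
So the next element is [44; 729; 23; 15625].

[44; 729; 23; 15625]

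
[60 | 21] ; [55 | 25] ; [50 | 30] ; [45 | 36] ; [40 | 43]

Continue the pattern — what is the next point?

[35 | 51]

First part: 60, 55, 50, 45, 40 → 35 (−5 each step).
Second part: differences are 4, 5, 6, … (increasing by 1 each time); 21, 25, 30, 36, 43 → 51.
Combining the parts gives [35 | 51].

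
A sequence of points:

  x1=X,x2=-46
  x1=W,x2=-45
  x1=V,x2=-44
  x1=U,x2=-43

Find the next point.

x1=T,x2=-42

X1: X, W, V, U → T (letters move back 1 place in the alphabet).
For the x2, +1 each step: -46, -45, -44, -43 → -42.
Combining the parts gives x1=T,x2=-42.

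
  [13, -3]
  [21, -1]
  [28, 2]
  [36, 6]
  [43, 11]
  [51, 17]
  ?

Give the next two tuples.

[58, 24], [66, 32]

First component: alternating steps +8, +7, +8, +7, …; 13, 21, 28, 36, 43, 51 → 58 → 66.
Second component: -3, -1, 2, 6, 11, 17 → 24 → 32 (differences are 2, 3, 4, … (increasing by 1 each time)).
Putting the parts together: [58, 24] and then [66, 32].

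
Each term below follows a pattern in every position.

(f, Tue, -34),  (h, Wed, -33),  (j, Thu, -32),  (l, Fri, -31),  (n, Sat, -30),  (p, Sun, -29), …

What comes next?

Letter: letters move forward 2 places in the alphabet, so f, h, j, l, n, p → r.
For the day, runs through the weekdays Mon→Sun: Tue, Wed, Thu, Fri, Sat, Sun → Mon.
Third slot: -34, -33, -32, -31, -30, -29 → -28 (+1 each step).
Combining the parts gives (r, Mon, -28).

(r, Mon, -28)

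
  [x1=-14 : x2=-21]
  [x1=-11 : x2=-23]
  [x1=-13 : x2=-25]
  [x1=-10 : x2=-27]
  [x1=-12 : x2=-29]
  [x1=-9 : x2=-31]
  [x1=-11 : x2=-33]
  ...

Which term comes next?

For the x1, alternating steps +3, −2, +3, −2, …: -14, -11, -13, -10, -12, -9, -11 → -8.
X2: -21, -23, -25, -27, -29, -31, -33 → -35 (−2 each step).
So the next term is [x1=-8 : x2=-35].

[x1=-8 : x2=-35]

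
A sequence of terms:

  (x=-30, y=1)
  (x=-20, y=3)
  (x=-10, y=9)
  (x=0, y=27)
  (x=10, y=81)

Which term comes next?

(x=20, y=243)

X — +10 each step: -30, -20, -10, 0, 10 → 20.
For the y, ×3 each step: 1, 3, 9, 27, 81 → 243.
Putting it together: (x=20, y=243).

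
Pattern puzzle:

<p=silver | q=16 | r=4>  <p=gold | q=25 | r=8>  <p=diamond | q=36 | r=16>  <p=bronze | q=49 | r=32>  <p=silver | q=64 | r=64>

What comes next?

<p=gold | q=81 | r=128>

P — repeats silver → gold → diamond → bronze: silver, gold, diamond, bronze, silver → gold.
Q: 16, 25, 36, 49, 64 → 81 (perfect squares: 4², 5², 6², …).
For the r, ×2 each step: 4, 8, 16, 32, 64 → 128.
Combining the parts gives <p=gold | q=81 | r=128>.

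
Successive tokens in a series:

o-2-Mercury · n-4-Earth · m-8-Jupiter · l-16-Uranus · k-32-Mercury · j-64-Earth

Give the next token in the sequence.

Letter: letters move back 1 place in the alphabet; o, n, m, l, k, j → i.
Second component goes 2, 4, 8, 16, 32, 64 → 128 (×2 each step).
Planet — repeats Mercury → Earth → Jupiter → Uranus: Mercury, Earth, Jupiter, Uranus, Mercury, Earth → Jupiter.
So the next token is i-128-Jupiter.

i-128-Jupiter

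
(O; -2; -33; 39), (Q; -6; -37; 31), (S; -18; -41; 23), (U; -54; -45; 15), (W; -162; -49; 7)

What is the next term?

(Y; -486; -53; -1)

For the letter, letters move forward 2 places in the alphabet: O, Q, S, U, W → Y.
Second slot: -2, -6, -18, -54, -162 → -486 (×3 each step).
Third slot: −4 each step; -33, -37, -41, -45, -49 → -53.
Fourth slot: −8 each step, so 39, 31, 23, 15, 7 → -1.
Putting it together: (Y; -486; -53; -1).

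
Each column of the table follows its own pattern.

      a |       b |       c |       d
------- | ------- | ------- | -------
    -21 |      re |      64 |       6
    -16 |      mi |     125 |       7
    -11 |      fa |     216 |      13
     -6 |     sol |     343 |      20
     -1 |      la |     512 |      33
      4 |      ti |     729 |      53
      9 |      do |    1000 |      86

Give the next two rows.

14  re  1331  139; 19  mi  1728  225

Column a: -21, -16, -11, -6, -1, 4, 9 → 14 → 19 (+5 each step).
Column b: runs through the solfège scale do→ti, so re, mi, fa, sol, la, ti, do → re → mi.
Column c: perfect cubes: 4³, 5³, 6³, …; 64, 125, 216, 343, 512, 729, 1000 → 1331 → 1728.
Column d — each term is the sum of the two before it: 6, 7, 13, 20, 33, 53, 86 → 139 → 225.
So the next two rows are 14  re  1331  139 and 19  mi  1728  225.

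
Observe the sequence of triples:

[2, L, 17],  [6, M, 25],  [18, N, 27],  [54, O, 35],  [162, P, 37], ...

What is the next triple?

[486, Q, 45]

First component goes 2, 6, 18, 54, 162 → 486 (×3 each step).
For the letter, letters move forward 1 place in the alphabet: L, M, N, O, P → Q.
Third component goes 17, 25, 27, 35, 37 → 45 (alternating steps +8, +2, +8, +2, …).
So the next triple is [486, Q, 45].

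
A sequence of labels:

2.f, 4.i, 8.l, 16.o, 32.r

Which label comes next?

First component: 2, 4, 8, 16, 32 → 64 (×2 each step).
Letter: f, i, l, o, r → u (letters move forward 3 places in the alphabet).
Combining the parts gives 64.u.

64.u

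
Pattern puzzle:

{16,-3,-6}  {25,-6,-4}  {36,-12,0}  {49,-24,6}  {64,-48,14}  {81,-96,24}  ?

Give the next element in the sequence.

{100,-192,36}

For the first entry, perfect squares: 4², 5², 6², …: 16, 25, 36, 49, 64, 81 → 100.
Second entry: ×2 each step, so -3, -6, -12, -24, -48, -96 → -192.
Third entry: differences are 2, 4, 6, … (increasing by 2 each time); -6, -4, 0, 6, 14, 24 → 36.
So the next element is {100,-192,36}.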